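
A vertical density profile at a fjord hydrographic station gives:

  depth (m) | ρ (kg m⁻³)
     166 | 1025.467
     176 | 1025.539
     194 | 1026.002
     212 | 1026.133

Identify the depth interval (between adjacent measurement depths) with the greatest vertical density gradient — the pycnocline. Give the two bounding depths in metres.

176–194 m

Compute the density gradient over each adjacent pair:
  166–176 m: Δρ/Δz = 0.072/10 = 7.2 × 10⁻³ kg m⁻⁴
  176–194 m: Δρ/Δz = 0.463/18 = 0.026 kg m⁻⁴
  194–212 m: Δρ/Δz = 0.131/18 = 7.3 × 10⁻³ kg m⁻⁴
The largest gradient is in the 176–194 m interval — the pycnocline.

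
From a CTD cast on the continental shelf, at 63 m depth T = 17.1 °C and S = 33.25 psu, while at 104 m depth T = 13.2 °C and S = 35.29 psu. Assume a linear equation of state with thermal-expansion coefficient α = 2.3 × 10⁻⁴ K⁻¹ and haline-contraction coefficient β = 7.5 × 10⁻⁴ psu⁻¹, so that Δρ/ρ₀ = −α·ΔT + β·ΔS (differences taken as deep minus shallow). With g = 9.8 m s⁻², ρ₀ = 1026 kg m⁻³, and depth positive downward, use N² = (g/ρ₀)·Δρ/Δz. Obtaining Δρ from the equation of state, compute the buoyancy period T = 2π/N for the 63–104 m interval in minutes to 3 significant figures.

ΔT = -3.9 K, ΔS = +2.04 psu (deep − shallow).
Δρ/ρ₀ = −αΔT + βΔS = 8.97 × 10⁻⁴ + 1.53 × 10⁻³ = 2.427 × 10⁻³, so Δρ ≈ 2.490 kg m⁻³.
N² = (g/ρ₀)·Δρ/Δz = g·(Δρ/ρ₀)/Δz = 9.8 × 2.427 × 10⁻³ / 41 = 5.8011 × 10⁻⁴ s⁻².
N = √(5.8011 × 10⁻⁴) = 0.024085 rad s⁻¹ → T = 2π/N = 260.88 s = 4.3480 min ≈ 4.35 min.

4.35 min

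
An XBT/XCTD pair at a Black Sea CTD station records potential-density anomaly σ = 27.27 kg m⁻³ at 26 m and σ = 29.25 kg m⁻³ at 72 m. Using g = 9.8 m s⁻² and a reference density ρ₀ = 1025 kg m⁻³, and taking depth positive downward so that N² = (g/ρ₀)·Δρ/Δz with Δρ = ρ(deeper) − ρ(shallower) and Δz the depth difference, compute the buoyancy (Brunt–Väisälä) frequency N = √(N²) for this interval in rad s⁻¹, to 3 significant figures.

Δρ = 1029.25 − 1027.27 = 1.98 kg m⁻³ over Δz = 72 − 26 = 46 m.
N² = (9.8/1025) × (1.98/46) = 4.1154 × 10⁻⁴ s⁻².
N = √(4.1154 × 10⁻⁴) = 0.020286 rad s⁻¹ ≈ 0.0203 rad s⁻¹.

0.0203 rad s⁻¹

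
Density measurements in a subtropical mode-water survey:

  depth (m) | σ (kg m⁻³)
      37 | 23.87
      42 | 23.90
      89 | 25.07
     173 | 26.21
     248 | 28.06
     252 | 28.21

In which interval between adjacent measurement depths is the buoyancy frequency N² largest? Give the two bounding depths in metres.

Compute the density gradient over each adjacent pair:
  37–42 m: Δρ/Δz = 0.03/5 = 6.0 × 10⁻³ kg m⁻⁴
  42–89 m: Δρ/Δz = 1.17/47 = 0.025 kg m⁻⁴
  89–173 m: Δρ/Δz = 1.14/84 = 0.014 kg m⁻⁴
  173–248 m: Δρ/Δz = 1.85/75 = 0.025 kg m⁻⁴
  248–252 m: Δρ/Δz = 0.15/4 = 0.037 kg m⁻⁴
The largest gradient is in the 248–252 m interval — the pycnocline.

248–252 m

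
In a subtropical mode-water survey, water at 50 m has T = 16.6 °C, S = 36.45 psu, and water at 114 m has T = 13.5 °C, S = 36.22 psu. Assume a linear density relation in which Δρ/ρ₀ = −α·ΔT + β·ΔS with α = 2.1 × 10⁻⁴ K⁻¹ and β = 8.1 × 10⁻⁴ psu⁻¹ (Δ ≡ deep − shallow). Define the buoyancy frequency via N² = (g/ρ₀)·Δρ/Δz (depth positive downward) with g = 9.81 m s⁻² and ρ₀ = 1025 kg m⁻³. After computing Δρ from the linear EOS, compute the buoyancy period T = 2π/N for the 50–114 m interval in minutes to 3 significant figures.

ΔT = -3.1 K, ΔS = -0.23 psu (deep − shallow).
Δρ/ρ₀ = −αΔT + βΔS = 6.51 × 10⁻⁴ − 1.863 × 10⁻⁴ = 4.647 × 10⁻⁴, so Δρ ≈ 0.4763 kg m⁻³.
N² = (g/ρ₀)·Δρ/Δz = g·(Δρ/ρ₀)/Δz = 9.81 × 4.647 × 10⁻⁴ / 64 = 7.1230 × 10⁻⁵ s⁻².
N = √(7.1230 × 10⁻⁵) = 8.4398 × 10⁻³ rad s⁻¹ → T = 2π/N = 744.47 s = 12.408 min ≈ 12.4 min.

12.4 min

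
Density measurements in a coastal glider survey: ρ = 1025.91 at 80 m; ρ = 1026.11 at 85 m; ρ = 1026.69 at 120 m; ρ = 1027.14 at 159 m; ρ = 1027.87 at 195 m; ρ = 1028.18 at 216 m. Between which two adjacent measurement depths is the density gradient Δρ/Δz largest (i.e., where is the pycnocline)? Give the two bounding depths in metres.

Compute the density gradient over each adjacent pair:
  80–85 m: Δρ/Δz = 0.20/5 = 0.040 kg m⁻⁴
  85–120 m: Δρ/Δz = 0.58/35 = 0.017 kg m⁻⁴
  120–159 m: Δρ/Δz = 0.45/39 = 0.012 kg m⁻⁴
  159–195 m: Δρ/Δz = 0.73/36 = 0.020 kg m⁻⁴
  195–216 m: Δρ/Δz = 0.31/21 = 0.015 kg m⁻⁴
The largest gradient is in the 80–85 m interval — the pycnocline.

80–85 m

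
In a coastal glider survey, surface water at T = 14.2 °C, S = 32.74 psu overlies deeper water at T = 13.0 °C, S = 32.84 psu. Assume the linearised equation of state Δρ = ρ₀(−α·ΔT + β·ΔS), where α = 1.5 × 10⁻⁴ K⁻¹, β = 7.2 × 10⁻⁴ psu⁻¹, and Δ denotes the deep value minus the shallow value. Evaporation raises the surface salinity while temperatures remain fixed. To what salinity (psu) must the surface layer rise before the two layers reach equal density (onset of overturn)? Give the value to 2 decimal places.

Neutral buoyancy requires −α(T_deep − T_surf) + β(S_deep − S_surf′) = 0.
S_surf′ = S_deep − (α/β)·ΔT = 32.84 − (1.5 × 10⁻⁴/7.2 × 10⁻⁴)·(-1.2) = 33.0900 psu.
Increase required: 33.0900 − 32.74 = 0.3500 psu.

33.09 psu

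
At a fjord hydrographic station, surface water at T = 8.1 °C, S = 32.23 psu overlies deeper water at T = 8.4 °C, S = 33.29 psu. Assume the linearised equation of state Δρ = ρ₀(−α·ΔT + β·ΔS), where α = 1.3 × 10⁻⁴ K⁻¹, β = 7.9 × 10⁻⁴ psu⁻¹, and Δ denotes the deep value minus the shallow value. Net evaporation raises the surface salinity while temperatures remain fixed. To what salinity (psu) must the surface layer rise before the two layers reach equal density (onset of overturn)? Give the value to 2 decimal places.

Neutral buoyancy requires −α(T_deep − T_surf) + β(S_deep − S_surf′) = 0.
S_surf′ = S_deep − (α/β)·ΔT = 33.29 − (1.3 × 10⁻⁴/7.9 × 10⁻⁴)·(+0.3) = 33.2406 psu.
Increase required: 33.2406 − 32.23 = 1.0106 psu.

33.24 psu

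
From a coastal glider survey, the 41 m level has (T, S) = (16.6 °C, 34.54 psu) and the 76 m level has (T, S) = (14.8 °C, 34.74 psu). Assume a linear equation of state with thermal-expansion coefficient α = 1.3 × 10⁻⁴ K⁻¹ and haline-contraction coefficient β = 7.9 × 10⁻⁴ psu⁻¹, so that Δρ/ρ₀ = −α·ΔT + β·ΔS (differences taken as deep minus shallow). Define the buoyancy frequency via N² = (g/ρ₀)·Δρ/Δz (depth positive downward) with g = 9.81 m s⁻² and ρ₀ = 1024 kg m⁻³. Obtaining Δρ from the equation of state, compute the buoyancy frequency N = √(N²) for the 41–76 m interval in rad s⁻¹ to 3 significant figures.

ΔT = -1.8 K, ΔS = +0.20 psu (deep − shallow).
Δρ/ρ₀ = −αΔT + βΔS = 2.34 × 10⁻⁴ + 1.58 × 10⁻⁴ = 3.92 × 10⁻⁴, so Δρ ≈ 0.4014 kg m⁻³.
N² = (g/ρ₀)·Δρ/Δz = g·(Δρ/ρ₀)/Δz = 9.81 × 3.92 × 10⁻⁴ / 35 = 1.0987 × 10⁻⁴ s⁻².
N = √(1.0987 × 10⁻⁴) = 0.010482 rad s⁻¹ ≈ 0.0105 rad s⁻¹.

0.0105 rad s⁻¹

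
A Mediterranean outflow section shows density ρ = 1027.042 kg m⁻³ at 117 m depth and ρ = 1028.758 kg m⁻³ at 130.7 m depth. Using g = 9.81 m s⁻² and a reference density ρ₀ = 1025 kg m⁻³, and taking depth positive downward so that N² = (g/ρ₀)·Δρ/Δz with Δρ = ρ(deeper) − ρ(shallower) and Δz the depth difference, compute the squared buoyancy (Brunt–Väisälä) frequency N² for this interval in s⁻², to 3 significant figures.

Δρ = 1028.758 − 1027.042 = 1.716 kg m⁻³ over Δz = 130.7 − 117 = 13.7 m.
N² = (9.81/1025) × (1.716/13.7) = 1.1988 × 10⁻³ s⁻² ≈ 1.20 × 10⁻³ s⁻².

1.20 × 10⁻³ s⁻²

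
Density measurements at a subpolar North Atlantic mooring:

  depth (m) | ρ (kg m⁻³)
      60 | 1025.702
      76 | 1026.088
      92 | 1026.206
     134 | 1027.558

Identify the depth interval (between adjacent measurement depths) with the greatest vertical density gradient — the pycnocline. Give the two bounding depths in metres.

92–134 m

Compute the density gradient over each adjacent pair:
  60–76 m: Δρ/Δz = 0.386/16 = 0.024 kg m⁻⁴
  76–92 m: Δρ/Δz = 0.118/16 = 7.4 × 10⁻³ kg m⁻⁴
  92–134 m: Δρ/Δz = 1.352/42 = 0.032 kg m⁻⁴
The largest gradient is in the 92–134 m interval — the pycnocline.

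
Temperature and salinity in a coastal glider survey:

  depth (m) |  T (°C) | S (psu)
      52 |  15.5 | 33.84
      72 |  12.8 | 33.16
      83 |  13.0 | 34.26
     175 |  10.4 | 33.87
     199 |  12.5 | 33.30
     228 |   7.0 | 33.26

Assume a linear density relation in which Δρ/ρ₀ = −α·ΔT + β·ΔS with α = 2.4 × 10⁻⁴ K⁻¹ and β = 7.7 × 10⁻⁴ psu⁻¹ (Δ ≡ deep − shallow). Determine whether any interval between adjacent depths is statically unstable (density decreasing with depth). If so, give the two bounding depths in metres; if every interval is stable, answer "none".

175–199 m

Evaluate Δρ/ρ₀ = −αΔT + βΔS across each adjacent pair:
  52–72 m: −αΔT+βΔS = −(2.4 × 10⁻⁴)(-2.7)+(7.7 × 10⁻⁴)(-0.68) = 1.2 × 10⁻⁴ → stable
  72–83 m: −αΔT+βΔS = −(2.4 × 10⁻⁴)(+0.2)+(7.7 × 10⁻⁴)(+1.10) = 8.0 × 10⁻⁴ → stable
  83–175 m: −αΔT+βΔS = −(2.4 × 10⁻⁴)(-2.6)+(7.7 × 10⁻⁴)(-0.39) = 3.2 × 10⁻⁴ → stable
  175–199 m: −αΔT+βΔS = −(2.4 × 10⁻⁴)(+2.1)+(7.7 × 10⁻⁴)(-0.57) = -9.4 × 10⁻⁴ → UNSTABLE
  199–228 m: −αΔT+βΔS = −(2.4 × 10⁻⁴)(-5.5)+(7.7 × 10⁻⁴)(-0.04) = 1.3 × 10⁻³ → stable
The 175–199 m interval has Δρ < 0: lighter water underlies denser water.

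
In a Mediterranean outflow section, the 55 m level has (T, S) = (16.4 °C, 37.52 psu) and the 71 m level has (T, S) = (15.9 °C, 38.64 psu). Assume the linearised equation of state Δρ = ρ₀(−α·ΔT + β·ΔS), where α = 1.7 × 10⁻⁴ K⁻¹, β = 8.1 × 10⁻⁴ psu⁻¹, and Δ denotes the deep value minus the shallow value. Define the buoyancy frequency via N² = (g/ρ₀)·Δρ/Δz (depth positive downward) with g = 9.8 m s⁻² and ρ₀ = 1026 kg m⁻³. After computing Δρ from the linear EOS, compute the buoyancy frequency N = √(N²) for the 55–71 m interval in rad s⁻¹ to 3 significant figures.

ΔT = -0.5 K, ΔS = +1.12 psu (deep − shallow).
Δρ/ρ₀ = −αΔT + βΔS = 8.50 × 10⁻⁵ + 9.072 × 10⁻⁴ = 9.922 × 10⁻⁴, so Δρ ≈ 1.018 kg m⁻³.
N² = (g/ρ₀)·Δρ/Δz = g·(Δρ/ρ₀)/Δz = 9.8 × 9.922 × 10⁻⁴ / 16 = 6.0772 × 10⁻⁴ s⁻².
N = √(6.0772 × 10⁻⁴) = 0.024652 rad s⁻¹ ≈ 0.0247 rad s⁻¹.

0.0247 rad s⁻¹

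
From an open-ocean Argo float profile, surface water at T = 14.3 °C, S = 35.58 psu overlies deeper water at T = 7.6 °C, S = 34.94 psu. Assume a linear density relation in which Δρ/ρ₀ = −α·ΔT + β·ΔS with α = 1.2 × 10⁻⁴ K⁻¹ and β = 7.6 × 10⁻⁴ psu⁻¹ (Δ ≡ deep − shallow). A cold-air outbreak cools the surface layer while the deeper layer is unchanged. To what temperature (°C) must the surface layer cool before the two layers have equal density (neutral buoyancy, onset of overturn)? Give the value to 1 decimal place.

Neutral buoyancy requires Δρ = 0, i.e. −α(T_deep − T_surf′) + β(S_deep − S_surf) = 0.
T_surf′ = T_deep − (β/α)·ΔS = 7.6 − (7.6 × 10⁻⁴/1.2 × 10⁻⁴)·(-0.64) = 11.653 °C.
Cooling required: 14.3 − (11.653) = 2.647 °C.

11.7 °C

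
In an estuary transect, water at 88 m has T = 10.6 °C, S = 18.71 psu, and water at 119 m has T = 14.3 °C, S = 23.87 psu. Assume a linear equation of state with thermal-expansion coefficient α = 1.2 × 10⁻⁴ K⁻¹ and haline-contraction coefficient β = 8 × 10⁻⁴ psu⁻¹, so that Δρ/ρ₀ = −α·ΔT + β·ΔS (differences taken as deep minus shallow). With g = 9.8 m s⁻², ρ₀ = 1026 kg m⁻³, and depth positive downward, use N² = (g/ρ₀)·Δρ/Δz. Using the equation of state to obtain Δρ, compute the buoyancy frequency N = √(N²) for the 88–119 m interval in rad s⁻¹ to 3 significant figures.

ΔT = +3.7 K, ΔS = +5.16 psu (deep − shallow).
Δρ/ρ₀ = −αΔT + βΔS = -4.44 × 10⁻⁴ + 4.128 × 10⁻³ = 3.684 × 10⁻³, so Δρ ≈ 3.780 kg m⁻³.
N² = (g/ρ₀)·Δρ/Δz = g·(Δρ/ρ₀)/Δz = 9.8 × 3.684 × 10⁻³ / 31 = 1.1646 × 10⁻³ s⁻².
N = √(1.1646 × 10⁻³) = 0.034126 rad s⁻¹ ≈ 0.0341 rad s⁻¹.

0.0341 rad s⁻¹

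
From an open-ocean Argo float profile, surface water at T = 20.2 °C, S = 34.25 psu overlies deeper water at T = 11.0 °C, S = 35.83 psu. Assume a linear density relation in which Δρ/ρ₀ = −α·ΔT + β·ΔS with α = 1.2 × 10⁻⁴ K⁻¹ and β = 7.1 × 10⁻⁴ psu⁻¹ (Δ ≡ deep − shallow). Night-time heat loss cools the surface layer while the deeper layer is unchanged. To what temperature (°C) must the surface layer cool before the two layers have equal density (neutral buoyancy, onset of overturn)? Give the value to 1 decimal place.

1.7 °C

Neutral buoyancy requires Δρ = 0, i.e. −α(T_deep − T_surf′) + β(S_deep − S_surf) = 0.
T_surf′ = T_deep − (β/α)·ΔS = 11.0 − (7.1 × 10⁻⁴/1.2 × 10⁻⁴)·(+1.58) = 1.652 °C.
Cooling required: 20.2 − (1.652) = 18.548 °C.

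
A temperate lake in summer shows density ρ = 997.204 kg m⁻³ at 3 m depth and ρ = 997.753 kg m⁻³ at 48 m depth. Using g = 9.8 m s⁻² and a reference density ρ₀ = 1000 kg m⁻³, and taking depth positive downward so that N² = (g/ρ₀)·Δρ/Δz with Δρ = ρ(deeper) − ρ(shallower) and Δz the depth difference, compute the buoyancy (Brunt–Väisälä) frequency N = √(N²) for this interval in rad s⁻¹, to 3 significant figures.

Δρ = 997.753 − 997.204 = 0.549 kg m⁻³ over Δz = 48 − 3 = 45 m.
N² = (9.8/1000) × (0.549/45) = 1.1956 × 10⁻⁴ s⁻².
N = √(1.1956 × 10⁻⁴) = 0.010934 rad s⁻¹ ≈ 0.0109 rad s⁻¹.

0.0109 rad s⁻¹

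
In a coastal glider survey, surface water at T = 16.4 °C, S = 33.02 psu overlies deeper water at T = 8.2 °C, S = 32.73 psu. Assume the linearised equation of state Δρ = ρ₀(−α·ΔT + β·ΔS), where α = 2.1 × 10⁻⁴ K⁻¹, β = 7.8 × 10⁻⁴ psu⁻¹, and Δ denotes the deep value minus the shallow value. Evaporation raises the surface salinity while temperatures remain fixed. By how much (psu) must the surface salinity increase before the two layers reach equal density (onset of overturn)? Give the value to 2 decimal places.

Neutral buoyancy requires −α(T_deep − T_surf) + β(S_deep − S_surf′) = 0.
S_surf′ = S_deep − (α/β)·ΔT = 32.73 − (2.1 × 10⁻⁴/7.8 × 10⁻⁴)·(-8.2) = 34.9377 psu.
Increase required: 34.9377 − 33.02 = 1.9177 psu.

1.92 psu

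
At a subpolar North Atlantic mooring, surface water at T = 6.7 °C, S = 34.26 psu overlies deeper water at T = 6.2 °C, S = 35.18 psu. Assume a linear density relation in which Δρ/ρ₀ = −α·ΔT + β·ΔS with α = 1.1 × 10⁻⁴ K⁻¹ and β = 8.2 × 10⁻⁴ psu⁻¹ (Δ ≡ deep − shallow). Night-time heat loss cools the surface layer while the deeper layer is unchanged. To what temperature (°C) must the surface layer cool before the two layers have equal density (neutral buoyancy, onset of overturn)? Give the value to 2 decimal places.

-0.66 °C

Neutral buoyancy requires Δρ = 0, i.e. −α(T_deep − T_surf′) + β(S_deep − S_surf) = 0.
T_surf′ = T_deep − (β/α)·ΔS = 6.2 − (8.2 × 10⁻⁴/1.1 × 10⁻⁴)·(+0.92) = -0.6582 °C.
Cooling required: 6.7 − (-0.6582) = 7.3582 °C.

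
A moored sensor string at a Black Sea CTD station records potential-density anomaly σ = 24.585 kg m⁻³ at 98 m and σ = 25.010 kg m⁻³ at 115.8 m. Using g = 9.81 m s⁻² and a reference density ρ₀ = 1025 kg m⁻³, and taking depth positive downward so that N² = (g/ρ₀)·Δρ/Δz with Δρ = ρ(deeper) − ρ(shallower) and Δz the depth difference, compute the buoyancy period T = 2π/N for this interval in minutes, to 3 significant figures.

6.93 min

Δρ = 1025.010 − 1024.585 = 0.425 kg m⁻³ over Δz = 115.8 − 98 = 17.8 m.
N² = (9.81/1025) × (0.425/17.8) = 2.2851 × 10⁻⁴ s⁻².
N = √(2.2851 × 10⁻⁴) = 0.015117 rad s⁻¹, so T = 2π/N = 415.64 s = 6.9273 min ≈ 6.93 min.
Since Δρ > 0 the layer is stably stratified.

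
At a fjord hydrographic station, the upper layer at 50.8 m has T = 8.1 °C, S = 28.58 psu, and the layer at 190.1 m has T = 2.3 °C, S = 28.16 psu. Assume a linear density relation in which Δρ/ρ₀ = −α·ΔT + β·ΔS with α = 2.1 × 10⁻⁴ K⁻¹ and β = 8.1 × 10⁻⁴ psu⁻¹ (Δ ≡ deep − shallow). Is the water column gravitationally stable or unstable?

ΔT = 2.3 − 8.1 = -5.8 K and ΔS = 28.16 − 28.58 = -0.42 psu (deep − shallow).
−αΔT = 1.218 × 10⁻³; βΔS = -3.402 × 10⁻⁴; sum Δρ/ρ₀ = 8.778 × 10⁻⁴.
Δρ/ρ₀ > 0, so Δρ > 0: deeper water is denser → statically stable.

stable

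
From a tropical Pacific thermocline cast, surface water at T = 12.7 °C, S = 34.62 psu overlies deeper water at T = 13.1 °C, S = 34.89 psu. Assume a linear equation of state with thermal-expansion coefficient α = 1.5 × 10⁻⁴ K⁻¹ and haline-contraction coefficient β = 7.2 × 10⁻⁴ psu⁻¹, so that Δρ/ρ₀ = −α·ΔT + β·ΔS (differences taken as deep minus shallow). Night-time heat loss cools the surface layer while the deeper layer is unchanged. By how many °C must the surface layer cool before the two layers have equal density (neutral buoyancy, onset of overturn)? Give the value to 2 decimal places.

Neutral buoyancy requires Δρ = 0, i.e. −α(T_deep − T_surf′) + β(S_deep − S_surf) = 0.
T_surf′ = T_deep − (β/α)·ΔS = 13.1 − (7.2 × 10⁻⁴/1.5 × 10⁻⁴)·(+0.27) = 11.8040 °C.
Cooling required: 12.7 − (11.8040) = 0.8960 °C.

0.90 °C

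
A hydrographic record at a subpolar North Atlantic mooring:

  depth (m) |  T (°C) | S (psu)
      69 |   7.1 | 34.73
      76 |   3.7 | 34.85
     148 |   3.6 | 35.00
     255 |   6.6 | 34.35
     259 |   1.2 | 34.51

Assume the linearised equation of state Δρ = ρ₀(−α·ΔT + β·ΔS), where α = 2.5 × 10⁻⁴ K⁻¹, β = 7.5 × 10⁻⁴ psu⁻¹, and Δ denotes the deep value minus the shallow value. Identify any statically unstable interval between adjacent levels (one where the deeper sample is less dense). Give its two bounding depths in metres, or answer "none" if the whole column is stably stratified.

148–255 m

Evaluate Δρ/ρ₀ = −αΔT + βΔS across each adjacent pair:
  69–76 m: −αΔT+βΔS = −(2.5 × 10⁻⁴)(-3.4)+(7.5 × 10⁻⁴)(+0.12) = 9.4 × 10⁻⁴ → stable
  76–148 m: −αΔT+βΔS = −(2.5 × 10⁻⁴)(-0.1)+(7.5 × 10⁻⁴)(+0.15) = 1.4 × 10⁻⁴ → stable
  148–255 m: −αΔT+βΔS = −(2.5 × 10⁻⁴)(+3.0)+(7.5 × 10⁻⁴)(-0.65) = -1.2 × 10⁻³ → UNSTABLE
  255–259 m: −αΔT+βΔS = −(2.5 × 10⁻⁴)(-5.4)+(7.5 × 10⁻⁴)(+0.16) = 1.5 × 10⁻³ → stable
The 148–255 m interval has Δρ < 0: lighter water underlies denser water.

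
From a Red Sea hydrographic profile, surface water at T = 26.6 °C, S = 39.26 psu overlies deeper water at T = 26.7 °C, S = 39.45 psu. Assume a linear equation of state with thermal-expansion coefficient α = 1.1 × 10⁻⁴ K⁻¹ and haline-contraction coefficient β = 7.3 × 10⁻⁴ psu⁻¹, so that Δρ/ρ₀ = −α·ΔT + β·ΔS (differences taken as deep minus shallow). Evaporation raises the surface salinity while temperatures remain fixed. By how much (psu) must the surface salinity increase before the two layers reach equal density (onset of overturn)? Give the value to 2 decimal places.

0.17 psu

Neutral buoyancy requires −α(T_deep − T_surf) + β(S_deep − S_surf′) = 0.
S_surf′ = S_deep − (α/β)·ΔT = 39.45 − (1.1 × 10⁻⁴/7.3 × 10⁻⁴)·(+0.1) = 39.4349 psu.
Increase required: 39.4349 − 39.26 = 0.1749 psu.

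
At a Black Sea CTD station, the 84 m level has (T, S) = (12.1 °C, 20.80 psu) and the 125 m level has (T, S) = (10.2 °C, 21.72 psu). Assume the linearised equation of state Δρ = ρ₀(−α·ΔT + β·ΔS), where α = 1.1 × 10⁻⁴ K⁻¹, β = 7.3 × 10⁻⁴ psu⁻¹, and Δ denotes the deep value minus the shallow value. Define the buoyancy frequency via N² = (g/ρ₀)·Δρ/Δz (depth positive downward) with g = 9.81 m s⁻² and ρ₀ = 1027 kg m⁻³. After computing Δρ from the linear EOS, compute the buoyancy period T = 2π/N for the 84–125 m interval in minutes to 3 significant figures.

ΔT = -1.9 K, ΔS = +0.92 psu (deep − shallow).
Δρ/ρ₀ = −αΔT + βΔS = 2.09 × 10⁻⁴ + 6.716 × 10⁻⁴ = 8.806 × 10⁻⁴, so Δρ ≈ 0.9044 kg m⁻³.
N² = (g/ρ₀)·Δρ/Δz = g·(Δρ/ρ₀)/Δz = 9.81 × 8.806 × 10⁻⁴ / 41 = 2.1070 × 10⁻⁴ s⁻².
N = √(2.1070 × 10⁻⁴) = 0.014516 rad s⁻¹ → T = 2π/N = 432.85 s = 7.2142 min ≈ 7.21 min.

7.21 min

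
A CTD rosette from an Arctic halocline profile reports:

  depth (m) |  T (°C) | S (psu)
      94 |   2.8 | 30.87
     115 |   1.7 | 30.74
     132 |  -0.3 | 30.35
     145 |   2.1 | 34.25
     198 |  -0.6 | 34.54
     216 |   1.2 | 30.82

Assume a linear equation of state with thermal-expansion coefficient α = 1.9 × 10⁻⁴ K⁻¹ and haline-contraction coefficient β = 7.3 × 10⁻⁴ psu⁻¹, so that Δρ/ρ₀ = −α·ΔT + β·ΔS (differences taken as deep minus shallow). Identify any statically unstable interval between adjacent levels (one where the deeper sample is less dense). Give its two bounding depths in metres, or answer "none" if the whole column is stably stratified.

Evaluate Δρ/ρ₀ = −αΔT + βΔS across each adjacent pair:
  94–115 m: −αΔT+βΔS = −(1.9 × 10⁻⁴)(-1.1)+(7.3 × 10⁻⁴)(-0.13) = 1.1 × 10⁻⁴ → stable
  115–132 m: −αΔT+βΔS = −(1.9 × 10⁻⁴)(-2.0)+(7.3 × 10⁻⁴)(-0.39) = 9.5 × 10⁻⁵ → stable
  132–145 m: −αΔT+βΔS = −(1.9 × 10⁻⁴)(+2.4)+(7.3 × 10⁻⁴)(+3.90) = 2.4 × 10⁻³ → stable
  145–198 m: −αΔT+βΔS = −(1.9 × 10⁻⁴)(-2.7)+(7.3 × 10⁻⁴)(+0.29) = 7.2 × 10⁻⁴ → stable
  198–216 m: −αΔT+βΔS = −(1.9 × 10⁻⁴)(+1.8)+(7.3 × 10⁻⁴)(-3.72) = -3.1 × 10⁻³ → UNSTABLE
The 198–216 m interval has Δρ < 0: lighter water underlies denser water.

198–216 m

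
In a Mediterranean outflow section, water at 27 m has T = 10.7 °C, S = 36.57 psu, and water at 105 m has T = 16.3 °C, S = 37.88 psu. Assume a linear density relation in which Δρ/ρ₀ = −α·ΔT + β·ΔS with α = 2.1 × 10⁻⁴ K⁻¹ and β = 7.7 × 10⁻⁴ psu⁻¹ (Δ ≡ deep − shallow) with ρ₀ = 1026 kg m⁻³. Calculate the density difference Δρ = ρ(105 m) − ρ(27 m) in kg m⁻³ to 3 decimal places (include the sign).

ΔT = +5.6 K, ΔS = +1.31 psu (deep − shallow).
Δρ/ρ₀ = −(2.1 × 10⁻⁴)(+5.6) + (7.7 × 10⁻⁴)(+1.31) = -1.673 × 10⁻⁴.
Δρ = 1026 × (-1.673 × 10⁻⁴) = -0.172 kg m⁻³.
Negative Δρ: lighter below, statically unstable.

-0.172 kg m⁻³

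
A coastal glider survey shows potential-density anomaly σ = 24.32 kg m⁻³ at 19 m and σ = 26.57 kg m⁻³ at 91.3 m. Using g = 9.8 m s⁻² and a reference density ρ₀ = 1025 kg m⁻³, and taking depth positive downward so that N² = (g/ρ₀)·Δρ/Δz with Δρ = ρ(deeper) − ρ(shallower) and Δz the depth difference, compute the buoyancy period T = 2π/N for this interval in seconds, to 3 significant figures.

364 s

Δρ = 1026.57 − 1024.32 = 2.25 kg m⁻³ over Δz = 91.3 − 19 = 72.3 m.
N² = (9.8/1025) × (2.25/72.3) = 2.9754 × 10⁻⁴ s⁻².
N = √(2.9754 × 10⁻⁴) = 0.017249 rad s⁻¹, so T = 2π/N = 364.26 s ≈ 364 s.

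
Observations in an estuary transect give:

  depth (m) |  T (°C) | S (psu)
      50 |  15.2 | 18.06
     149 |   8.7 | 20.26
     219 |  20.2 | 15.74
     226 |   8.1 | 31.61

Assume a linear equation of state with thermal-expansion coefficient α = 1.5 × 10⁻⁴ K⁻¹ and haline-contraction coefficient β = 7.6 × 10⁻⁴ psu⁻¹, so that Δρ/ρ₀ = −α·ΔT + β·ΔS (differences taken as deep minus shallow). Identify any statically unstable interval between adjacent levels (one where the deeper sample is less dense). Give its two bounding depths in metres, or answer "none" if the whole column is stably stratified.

149–219 m

Evaluate Δρ/ρ₀ = −αΔT + βΔS across each adjacent pair:
  50–149 m: −αΔT+βΔS = −(1.5 × 10⁻⁴)(-6.5)+(7.6 × 10⁻⁴)(+2.20) = 2.6 × 10⁻³ → stable
  149–219 m: −αΔT+βΔS = −(1.5 × 10⁻⁴)(+11.5)+(7.6 × 10⁻⁴)(-4.52) = -5.2 × 10⁻³ → UNSTABLE
  219–226 m: −αΔT+βΔS = −(1.5 × 10⁻⁴)(-12.1)+(7.6 × 10⁻⁴)(+15.87) = 0.014 → stable
The 149–219 m interval has Δρ < 0: lighter water underlies denser water.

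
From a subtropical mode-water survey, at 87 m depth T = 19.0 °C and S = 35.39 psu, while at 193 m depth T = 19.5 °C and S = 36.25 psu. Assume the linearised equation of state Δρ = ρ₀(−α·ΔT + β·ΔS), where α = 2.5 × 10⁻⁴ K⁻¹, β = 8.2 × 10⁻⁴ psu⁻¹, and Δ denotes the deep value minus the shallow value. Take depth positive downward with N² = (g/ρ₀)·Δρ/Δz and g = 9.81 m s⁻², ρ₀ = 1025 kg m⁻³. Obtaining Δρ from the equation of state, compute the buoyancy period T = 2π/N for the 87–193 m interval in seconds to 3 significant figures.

ΔT = +0.5 K, ΔS = +0.86 psu (deep − shallow).
Δρ/ρ₀ = −αΔT + βΔS = -1.25 × 10⁻⁴ + 7.052 × 10⁻⁴ = 5.802 × 10⁻⁴, so Δρ ≈ 0.5947 kg m⁻³.
N² = (g/ρ₀)·Δρ/Δz = g·(Δρ/ρ₀)/Δz = 9.81 × 5.802 × 10⁻⁴ / 106 = 5.3696 × 10⁻⁵ s⁻².
N = √(5.3696 × 10⁻⁵) = 7.3278 × 10⁻³ rad s⁻¹ → T = 2π/N = 857.44 s ≈ 857 s.

857 s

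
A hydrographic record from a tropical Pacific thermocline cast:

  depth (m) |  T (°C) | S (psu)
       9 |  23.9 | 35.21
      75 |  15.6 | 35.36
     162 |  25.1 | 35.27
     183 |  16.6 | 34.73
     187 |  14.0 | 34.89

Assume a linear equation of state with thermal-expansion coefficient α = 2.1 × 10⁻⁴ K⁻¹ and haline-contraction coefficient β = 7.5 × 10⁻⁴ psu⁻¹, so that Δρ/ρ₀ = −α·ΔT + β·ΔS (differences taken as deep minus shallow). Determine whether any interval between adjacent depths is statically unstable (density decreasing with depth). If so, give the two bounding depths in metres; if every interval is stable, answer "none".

Evaluate Δρ/ρ₀ = −αΔT + βΔS across each adjacent pair:
  9–75 m: −αΔT+βΔS = −(2.1 × 10⁻⁴)(-8.3)+(7.5 × 10⁻⁴)(+0.15) = 1.9 × 10⁻³ → stable
  75–162 m: −αΔT+βΔS = −(2.1 × 10⁻⁴)(+9.5)+(7.5 × 10⁻⁴)(-0.09) = -2.1 × 10⁻³ → UNSTABLE
  162–183 m: −αΔT+βΔS = −(2.1 × 10⁻⁴)(-8.5)+(7.5 × 10⁻⁴)(-0.54) = 1.4 × 10⁻³ → stable
  183–187 m: −αΔT+βΔS = −(2.1 × 10⁻⁴)(-2.6)+(7.5 × 10⁻⁴)(+0.16) = 6.7 × 10⁻⁴ → stable
The 75–162 m interval has Δρ < 0: lighter water underlies denser water.

75–162 m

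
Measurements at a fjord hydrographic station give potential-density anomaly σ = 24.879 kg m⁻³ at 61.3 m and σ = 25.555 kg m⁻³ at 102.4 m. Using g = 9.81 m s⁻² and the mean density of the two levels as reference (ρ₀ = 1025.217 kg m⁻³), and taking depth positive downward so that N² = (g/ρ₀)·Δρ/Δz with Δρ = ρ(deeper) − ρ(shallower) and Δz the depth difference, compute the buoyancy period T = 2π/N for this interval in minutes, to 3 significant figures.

Δρ = 1025.555 − 1024.879 = 0.676 kg m⁻³ over Δz = 102.4 − 61.3 = 41.1 m.
N² = (9.81/1025.217) × (0.676/41.1) = 1.5738 × 10⁻⁴ s⁻².
N = √(1.5738 × 10⁻⁴) = 0.012545 rad s⁻¹, so T = 2π/N = 500.85 s = 8.3475 min ≈ 8.35 min.
N² > 0, so the interval is statically stable.

8.35 min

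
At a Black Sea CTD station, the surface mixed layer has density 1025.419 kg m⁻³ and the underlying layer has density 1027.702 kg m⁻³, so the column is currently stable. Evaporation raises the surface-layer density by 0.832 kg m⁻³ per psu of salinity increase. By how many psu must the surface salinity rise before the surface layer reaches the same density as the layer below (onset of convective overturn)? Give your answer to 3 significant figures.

2.74 psu

Density deficit of the surface layer: 1027.702 − 1025.419 = 2.283 kg m⁻³.
Required change = 2.283 / 0.832 = 2.74 psu.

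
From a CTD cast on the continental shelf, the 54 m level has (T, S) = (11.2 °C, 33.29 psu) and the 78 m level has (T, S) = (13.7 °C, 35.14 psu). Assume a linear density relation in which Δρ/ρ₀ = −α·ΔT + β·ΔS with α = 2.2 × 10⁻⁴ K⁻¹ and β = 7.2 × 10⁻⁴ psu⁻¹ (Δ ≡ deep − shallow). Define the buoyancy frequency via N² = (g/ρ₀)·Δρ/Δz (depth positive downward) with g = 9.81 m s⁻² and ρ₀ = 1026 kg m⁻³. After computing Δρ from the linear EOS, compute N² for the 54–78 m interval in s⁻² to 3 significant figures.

3.20 × 10⁻⁴ s⁻²

ΔT = +2.5 K, ΔS = +1.85 psu (deep − shallow).
Δρ/ρ₀ = −αΔT + βΔS = -5.50 × 10⁻⁴ + 1.332 × 10⁻³ = 7.82 × 10⁻⁴, so Δρ ≈ 0.8023 kg m⁻³.
N² = (g/ρ₀)·Δρ/Δz = g·(Δρ/ρ₀)/Δz = 9.81 × 7.82 × 10⁻⁴ / 24 = 3.1964 × 10⁻⁴ s⁻² ≈ 3.20 × 10⁻⁴ s⁻².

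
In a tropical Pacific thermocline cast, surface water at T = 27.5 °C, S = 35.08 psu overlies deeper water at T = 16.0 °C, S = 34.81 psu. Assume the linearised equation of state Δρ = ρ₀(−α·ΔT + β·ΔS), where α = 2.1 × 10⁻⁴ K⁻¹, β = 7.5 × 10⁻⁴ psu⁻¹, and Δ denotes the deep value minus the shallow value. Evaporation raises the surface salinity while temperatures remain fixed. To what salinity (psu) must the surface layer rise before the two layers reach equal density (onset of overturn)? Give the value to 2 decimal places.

Neutral buoyancy requires −α(T_deep − T_surf) + β(S_deep − S_surf′) = 0.
S_surf′ = S_deep − (α/β)·ΔT = 34.81 − (2.1 × 10⁻⁴/7.5 × 10⁻⁴)·(-11.5) = 38.0300 psu.
Increase required: 38.0300 − 35.08 = 2.9500 psu.

38.03 psu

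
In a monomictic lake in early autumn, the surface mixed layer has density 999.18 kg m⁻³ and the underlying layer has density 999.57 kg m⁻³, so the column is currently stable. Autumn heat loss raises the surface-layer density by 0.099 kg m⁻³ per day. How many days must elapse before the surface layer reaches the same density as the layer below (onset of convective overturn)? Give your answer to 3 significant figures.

3.94 days

Density deficit of the surface layer: 999.57 − 999.18 = 0.39 kg m⁻³.
Required change = 0.39 / 0.099 = 3.94 days.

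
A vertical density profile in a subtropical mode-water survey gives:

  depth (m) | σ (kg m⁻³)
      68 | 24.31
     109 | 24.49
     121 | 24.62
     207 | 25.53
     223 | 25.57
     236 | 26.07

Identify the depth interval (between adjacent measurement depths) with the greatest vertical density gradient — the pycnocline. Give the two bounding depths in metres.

223–236 m

Compute the density gradient over each adjacent pair:
  68–109 m: Δρ/Δz = 0.18/41 = 4.4 × 10⁻³ kg m⁻⁴
  109–121 m: Δρ/Δz = 0.13/12 = 0.011 kg m⁻⁴
  121–207 m: Δρ/Δz = 0.91/86 = 0.011 kg m⁻⁴
  207–223 m: Δρ/Δz = 0.04/16 = 2.5 × 10⁻³ kg m⁻⁴
  223–236 m: Δρ/Δz = 0.50/13 = 0.038 kg m⁻⁴
The largest gradient is in the 223–236 m interval — the pycnocline.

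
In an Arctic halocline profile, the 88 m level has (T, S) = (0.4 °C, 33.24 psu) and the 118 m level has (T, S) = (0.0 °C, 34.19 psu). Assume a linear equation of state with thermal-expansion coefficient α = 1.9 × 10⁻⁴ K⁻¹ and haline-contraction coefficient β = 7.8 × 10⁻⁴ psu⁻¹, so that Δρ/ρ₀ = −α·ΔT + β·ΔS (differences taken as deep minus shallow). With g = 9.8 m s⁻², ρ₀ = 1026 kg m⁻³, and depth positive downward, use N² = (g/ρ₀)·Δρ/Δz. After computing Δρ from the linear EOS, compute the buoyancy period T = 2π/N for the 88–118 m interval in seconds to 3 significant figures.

ΔT = -0.4 K, ΔS = +0.95 psu (deep − shallow).
Δρ/ρ₀ = −αΔT + βΔS = 7.60 × 10⁻⁵ + 7.41 × 10⁻⁴ = 8.17 × 10⁻⁴, so Δρ ≈ 0.8382 kg m⁻³.
N² = (g/ρ₀)·Δρ/Δz = g·(Δρ/ρ₀)/Δz = 9.8 × 8.17 × 10⁻⁴ / 30 = 2.6689 × 10⁻⁴ s⁻².
N = √(2.6689 × 10⁻⁴) = 0.016337 rad s⁻¹ → T = 2π/N = 384.60 s ≈ 385 s.

385 s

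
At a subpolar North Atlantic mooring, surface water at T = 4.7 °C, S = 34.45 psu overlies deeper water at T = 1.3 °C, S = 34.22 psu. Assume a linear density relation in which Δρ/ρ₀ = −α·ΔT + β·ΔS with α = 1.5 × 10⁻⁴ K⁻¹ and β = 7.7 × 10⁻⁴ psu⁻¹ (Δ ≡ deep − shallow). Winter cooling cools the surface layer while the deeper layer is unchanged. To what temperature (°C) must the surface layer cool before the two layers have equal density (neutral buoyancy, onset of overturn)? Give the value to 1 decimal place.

2.5 °C

Neutral buoyancy requires Δρ = 0, i.e. −α(T_deep − T_surf′) + β(S_deep − S_surf) = 0.
T_surf′ = T_deep − (β/α)·ΔS = 1.3 − (7.7 × 10⁻⁴/1.5 × 10⁻⁴)·(-0.23) = 2.481 °C.
Cooling required: 4.7 − (2.481) = 2.219 °C.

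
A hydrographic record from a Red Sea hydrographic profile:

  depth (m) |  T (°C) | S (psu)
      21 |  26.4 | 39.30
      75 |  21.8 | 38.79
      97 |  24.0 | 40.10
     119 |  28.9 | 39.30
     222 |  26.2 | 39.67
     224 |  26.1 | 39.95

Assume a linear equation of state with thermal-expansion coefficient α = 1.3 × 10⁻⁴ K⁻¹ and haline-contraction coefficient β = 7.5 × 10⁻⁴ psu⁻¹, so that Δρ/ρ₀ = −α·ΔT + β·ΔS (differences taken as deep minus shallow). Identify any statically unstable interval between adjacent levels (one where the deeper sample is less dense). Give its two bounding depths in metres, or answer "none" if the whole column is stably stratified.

97–119 m

Evaluate Δρ/ρ₀ = −αΔT + βΔS across each adjacent pair:
  21–75 m: −αΔT+βΔS = −(1.3 × 10⁻⁴)(-4.6)+(7.5 × 10⁻⁴)(-0.51) = 2.2 × 10⁻⁴ → stable
  75–97 m: −αΔT+βΔS = −(1.3 × 10⁻⁴)(+2.2)+(7.5 × 10⁻⁴)(+1.31) = 7.0 × 10⁻⁴ → stable
  97–119 m: −αΔT+βΔS = −(1.3 × 10⁻⁴)(+4.9)+(7.5 × 10⁻⁴)(-0.80) = -1.2 × 10⁻³ → UNSTABLE
  119–222 m: −αΔT+βΔS = −(1.3 × 10⁻⁴)(-2.7)+(7.5 × 10⁻⁴)(+0.37) = 6.3 × 10⁻⁴ → stable
  222–224 m: −αΔT+βΔS = −(1.3 × 10⁻⁴)(-0.1)+(7.5 × 10⁻⁴)(+0.28) = 2.2 × 10⁻⁴ → stable
The 97–119 m interval has Δρ < 0: lighter water underlies denser water.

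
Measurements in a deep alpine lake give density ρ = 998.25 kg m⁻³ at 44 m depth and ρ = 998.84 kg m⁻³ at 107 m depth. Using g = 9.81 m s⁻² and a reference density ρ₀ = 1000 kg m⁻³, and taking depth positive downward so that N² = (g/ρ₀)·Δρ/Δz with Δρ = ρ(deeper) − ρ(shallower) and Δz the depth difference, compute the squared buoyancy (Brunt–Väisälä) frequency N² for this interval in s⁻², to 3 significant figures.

Δρ = 998.84 − 998.25 = 0.59 kg m⁻³ over Δz = 107 − 44 = 63 m.
N² = (9.81/1000) × (0.59/63) = 9.1871 × 10⁻⁵ s⁻² ≈ 9.19 × 10⁻⁵ s⁻².

9.19 × 10⁻⁵ s⁻²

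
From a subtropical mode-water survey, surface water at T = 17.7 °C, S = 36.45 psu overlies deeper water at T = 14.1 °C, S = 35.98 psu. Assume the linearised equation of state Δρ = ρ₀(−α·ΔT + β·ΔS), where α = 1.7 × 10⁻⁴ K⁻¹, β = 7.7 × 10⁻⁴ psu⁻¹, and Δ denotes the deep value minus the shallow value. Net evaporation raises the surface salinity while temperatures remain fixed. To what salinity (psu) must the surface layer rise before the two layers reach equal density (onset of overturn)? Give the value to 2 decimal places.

36.77 psu

Neutral buoyancy requires −α(T_deep − T_surf) + β(S_deep − S_surf′) = 0.
S_surf′ = S_deep − (α/β)·ΔT = 35.98 − (1.7 × 10⁻⁴/7.7 × 10⁻⁴)·(-3.6) = 36.7748 psu.
Increase required: 36.7748 − 36.45 = 0.3248 psu.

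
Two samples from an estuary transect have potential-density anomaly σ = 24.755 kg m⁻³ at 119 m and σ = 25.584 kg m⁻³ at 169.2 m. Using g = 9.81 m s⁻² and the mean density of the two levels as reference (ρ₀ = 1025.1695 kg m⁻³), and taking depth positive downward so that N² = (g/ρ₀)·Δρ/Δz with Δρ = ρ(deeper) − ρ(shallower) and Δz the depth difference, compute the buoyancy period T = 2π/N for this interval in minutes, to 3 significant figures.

8.33 min

Δρ = 1025.584 − 1024.755 = 0.829 kg m⁻³ over Δz = 169.2 − 119 = 50.2 m.
N² = (9.81/1025.1695) × (0.829/50.2) = 1.5802 × 10⁻⁴ s⁻².
N = √(1.5802 × 10⁻⁴) = 0.012571 rad s⁻¹, so T = 2π/N = 499.82 s = 8.3303 min ≈ 8.33 min.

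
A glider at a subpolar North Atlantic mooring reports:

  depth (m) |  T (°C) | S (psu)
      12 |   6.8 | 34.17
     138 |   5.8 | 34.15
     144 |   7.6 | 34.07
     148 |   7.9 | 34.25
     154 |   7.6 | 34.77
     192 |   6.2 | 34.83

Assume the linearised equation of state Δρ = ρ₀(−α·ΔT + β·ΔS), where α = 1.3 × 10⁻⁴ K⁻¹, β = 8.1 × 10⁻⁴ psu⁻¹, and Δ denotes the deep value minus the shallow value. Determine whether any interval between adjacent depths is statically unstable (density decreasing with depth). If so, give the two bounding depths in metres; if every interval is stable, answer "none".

138–144 m

Evaluate Δρ/ρ₀ = −αΔT + βΔS across each adjacent pair:
  12–138 m: −αΔT+βΔS = −(1.3 × 10⁻⁴)(-1.0)+(8.1 × 10⁻⁴)(-0.02) = 1.1 × 10⁻⁴ → stable
  138–144 m: −αΔT+βΔS = −(1.3 × 10⁻⁴)(+1.8)+(8.1 × 10⁻⁴)(-0.08) = -3.0 × 10⁻⁴ → UNSTABLE
  144–148 m: −αΔT+βΔS = −(1.3 × 10⁻⁴)(+0.3)+(8.1 × 10⁻⁴)(+0.18) = 1.1 × 10⁻⁴ → stable
  148–154 m: −αΔT+βΔS = −(1.3 × 10⁻⁴)(-0.3)+(8.1 × 10⁻⁴)(+0.52) = 4.6 × 10⁻⁴ → stable
  154–192 m: −αΔT+βΔS = −(1.3 × 10⁻⁴)(-1.4)+(8.1 × 10⁻⁴)(+0.06) = 2.3 × 10⁻⁴ → stable
The 138–144 m interval has Δρ < 0: lighter water underlies denser water.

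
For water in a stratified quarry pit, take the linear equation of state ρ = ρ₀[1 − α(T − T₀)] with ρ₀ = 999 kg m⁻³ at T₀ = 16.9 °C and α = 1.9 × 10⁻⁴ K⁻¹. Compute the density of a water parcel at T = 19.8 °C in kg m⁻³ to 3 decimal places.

998.450 kg m⁻³

T − T₀ = +2.9 K.
Bracket = 1 − α·(+2.9) = 1 + (-5.51 × 10⁻⁴) = 0.9994490.
ρ = 999 × 0.9994490 = 998.450 kg m⁻³.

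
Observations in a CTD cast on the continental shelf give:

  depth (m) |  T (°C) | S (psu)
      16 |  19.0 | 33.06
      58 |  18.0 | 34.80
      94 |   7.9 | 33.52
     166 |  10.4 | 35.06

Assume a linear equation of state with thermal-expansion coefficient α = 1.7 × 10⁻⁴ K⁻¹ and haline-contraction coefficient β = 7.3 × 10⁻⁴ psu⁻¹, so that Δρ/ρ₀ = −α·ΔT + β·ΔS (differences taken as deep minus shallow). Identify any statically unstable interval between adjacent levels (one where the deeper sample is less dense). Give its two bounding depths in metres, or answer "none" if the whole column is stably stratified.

none

Evaluate Δρ/ρ₀ = −αΔT + βΔS across each adjacent pair:
  16–58 m: −αΔT+βΔS = −(1.7 × 10⁻⁴)(-1.0)+(7.3 × 10⁻⁴)(+1.74) = 1.4 × 10⁻³ → stable
  58–94 m: −αΔT+βΔS = −(1.7 × 10⁻⁴)(-10.1)+(7.3 × 10⁻⁴)(-1.28) = 7.8 × 10⁻⁴ → stable
  94–166 m: −αΔT+βΔS = −(1.7 × 10⁻⁴)(+2.5)+(7.3 × 10⁻⁴)(+1.54) = 7.0 × 10⁻⁴ → stable
Every interval has Δρ > 0: the column is stably stratified throughout.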